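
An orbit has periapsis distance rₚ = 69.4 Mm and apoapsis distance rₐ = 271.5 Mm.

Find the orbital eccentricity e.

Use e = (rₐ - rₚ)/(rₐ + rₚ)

Convert to SI: rₚ = 69.4 Mm = 6.94e+07 m; rₐ = 271.5 Mm = 2.715e+08 m.
e = (rₐ − rₚ) / (rₐ + rₚ).
e = (2.715e+08 − 6.94e+07) / (2.715e+08 + 6.94e+07) = 2.021e+08 / 3.409e+08 ≈ 0.5928.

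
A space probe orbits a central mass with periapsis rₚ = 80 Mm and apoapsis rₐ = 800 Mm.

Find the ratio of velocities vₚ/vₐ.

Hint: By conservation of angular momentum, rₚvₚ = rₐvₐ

Convert to SI: rₚ = 80 Mm = 8e+07 m; rₐ = 800 Mm = 8e+08 m.
Conservation of angular momentum gives rₚvₚ = rₐvₐ, so vₚ/vₐ = rₐ/rₚ.
vₚ/vₐ = 8e+08 / 8e+07 ≈ 10.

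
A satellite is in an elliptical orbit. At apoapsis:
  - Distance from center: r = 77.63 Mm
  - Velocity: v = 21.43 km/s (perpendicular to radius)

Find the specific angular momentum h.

Convert to SI: r = 77.63 Mm = 7.763e+07 m; v = 21.43 km/s = 21430 m/s.
With v perpendicular to r, h = r · v.
h = 7.763e+07 · 21430 m²/s ≈ 1.664e+12 m²/s.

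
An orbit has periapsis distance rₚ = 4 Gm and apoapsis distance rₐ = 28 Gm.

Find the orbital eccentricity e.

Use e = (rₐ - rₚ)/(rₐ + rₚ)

Convert to SI: rₚ = 4 Gm = 4e+09 m; rₐ = 28 Gm = 2.8e+10 m.
e = (rₐ − rₚ) / (rₐ + rₚ).
e = (2.8e+10 − 4e+09) / (2.8e+10 + 4e+09) = 2.4e+10 / 3.2e+10 ≈ 0.75.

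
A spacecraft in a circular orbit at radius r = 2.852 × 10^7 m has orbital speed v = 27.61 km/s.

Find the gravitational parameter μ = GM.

Convert to SI: v = 27.61 km/s = 27610 m/s.
For a circular orbit v² = GM/r, so GM = v² · r.
GM = (27610)² · 2.852e+07 m³/s² ≈ 2.174e+16 m³/s² = 2.174 × 10^16 m³/s².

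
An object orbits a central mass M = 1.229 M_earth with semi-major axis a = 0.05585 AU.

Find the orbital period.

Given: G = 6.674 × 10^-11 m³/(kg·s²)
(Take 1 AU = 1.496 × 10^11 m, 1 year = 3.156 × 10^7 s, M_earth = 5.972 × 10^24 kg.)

Convert to SI: a = 0.05585 AU = 8.35516e+09 m; M = 1.229 M_earth = 7.33959e+24 kg.
GM = G · M = 6.674e-11 · 7.33959e+24 = 4.89844e+14 m³/s².
Kepler's third law: T = 2π √(a³ / GM).
Substituting a = 8.35516e+09 m and GM = 4.89844e+14 m³/s²:
T = 2π √((8.35516e+09)³ / 4.89844e+14) s
T ≈ 2.168e+08 s = 6.87 years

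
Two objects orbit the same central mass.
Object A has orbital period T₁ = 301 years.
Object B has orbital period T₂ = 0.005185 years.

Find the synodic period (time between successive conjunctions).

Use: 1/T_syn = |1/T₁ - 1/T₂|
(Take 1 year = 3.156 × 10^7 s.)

Convert to SI: T₁ = 301 years = 9.49956e+09 s; T₂ = 0.005185 years = 163639 s.
T_syn = |T₁ · T₂ / (T₁ − T₂)|.
T_syn = |9.49956e+09 · 163639 / (9.49956e+09 − 163639)| s ≈ 1.636e+05 s = 0.005185 years.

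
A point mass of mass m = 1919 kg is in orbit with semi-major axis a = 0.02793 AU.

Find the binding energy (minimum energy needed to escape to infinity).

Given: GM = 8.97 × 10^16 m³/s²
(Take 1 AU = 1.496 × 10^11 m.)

Convert to SI: a = 0.02793 AU = 4.17833e+09 m.
Total orbital energy is E = −GMm/(2a); binding energy is E_bind = −E = GMm/(2a).
E_bind = 8.97e+16 · 1919 / (2 · 4.17833e+09) J ≈ 2.06e+10 J = 20.6 GJ.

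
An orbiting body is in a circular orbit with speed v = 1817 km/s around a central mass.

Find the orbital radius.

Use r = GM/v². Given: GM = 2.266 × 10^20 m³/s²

Convert to SI: v = 1817 km/s = 1.817e+06 m/s.
For a circular orbit, v² = GM / r, so r = GM / v².
r = 2.266e+20 / (1.817e+06)² m ≈ 6.864e+07 m = 68.64 Mm.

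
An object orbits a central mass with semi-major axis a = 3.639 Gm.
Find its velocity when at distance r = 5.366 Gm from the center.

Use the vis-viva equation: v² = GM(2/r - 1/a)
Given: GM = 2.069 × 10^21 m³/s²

Convert to SI: a = 3.639 Gm = 3.639e+09 m; r = 5.366 Gm = 5.366e+09 m.
Vis-viva: v = √(GM · (2/r − 1/a)).
2/r − 1/a = 2/5.366e+09 − 1/3.639e+09 = 9.79163e-11 m⁻¹.
v = √(2.069e+21 · 9.79163e-11) m/s ≈ 4.501e+05 m/s = 450.1 km/s.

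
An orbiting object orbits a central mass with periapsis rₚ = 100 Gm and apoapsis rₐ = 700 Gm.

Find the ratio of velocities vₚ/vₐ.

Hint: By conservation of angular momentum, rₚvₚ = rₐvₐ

Convert to SI: rₚ = 100 Gm = 1e+11 m; rₐ = 700 Gm = 7e+11 m.
Conservation of angular momentum gives rₚvₚ = rₐvₐ, so vₚ/vₐ = rₐ/rₚ.
vₚ/vₐ = 7e+11 / 1e+11 ≈ 7.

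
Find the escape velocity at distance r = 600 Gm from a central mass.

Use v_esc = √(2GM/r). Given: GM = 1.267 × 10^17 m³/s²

Convert to SI: r = 600 Gm = 6e+11 m.
Escape velocity comes from setting total energy to zero: ½v² − GM/r = 0 ⇒ v_esc = √(2GM / r).
v_esc = √(2 · 1.267e+17 / 6e+11) m/s ≈ 649.9 m/s = 649.9 m/s.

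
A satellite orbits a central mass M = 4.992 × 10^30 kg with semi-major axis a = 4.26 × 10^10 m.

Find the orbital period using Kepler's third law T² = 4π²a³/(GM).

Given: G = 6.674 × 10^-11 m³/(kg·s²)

GM = G · M = 6.674e-11 · 4.992e+30 = 3.33166e+20 m³/s².
Kepler's third law: T = 2π √(a³ / GM).
Substituting a = 4.26e+10 m and GM = 3.33166e+20 m³/s²:
T = 2π √((4.26e+10)³ / 3.33166e+20) s
T ≈ 3.027e+06 s = 35.03 days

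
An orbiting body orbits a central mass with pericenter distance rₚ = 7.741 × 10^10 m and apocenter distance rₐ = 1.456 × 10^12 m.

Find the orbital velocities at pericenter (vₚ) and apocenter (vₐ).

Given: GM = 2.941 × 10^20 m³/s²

Use the vis-viva equation v² = GM(2/r − 1/a) with a = (rₚ + rₐ)/2 = (7.741e+10 + 1.456e+12)/2 = 7.66705e+11 m.
vₚ = √(GM · (2/rₚ − 1/a)) = √(2.941e+20 · (2/7.741e+10 − 1/7.66705e+11)) m/s ≈ 8.494e+04 m/s = 84.94 km/s.
vₐ = √(GM · (2/rₐ − 1/a)) = √(2.941e+20 · (2/1.456e+12 − 1/7.66705e+11)) m/s ≈ 4516 m/s = 4.516 km/s.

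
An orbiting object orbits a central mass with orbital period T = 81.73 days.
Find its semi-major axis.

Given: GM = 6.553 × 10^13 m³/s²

Convert to SI: T = 81.73 days = 7.06147e+06 s.
Invert Kepler's third law: a = (GM · T² / (4π²))^(1/3).
Substituting T = 7.06147e+06 s and GM = 6.553e+13 m³/s²:
a = (6.553e+13 · (7.06147e+06)² / (4π²))^(1/3) m
a ≈ 4.358e+08 m = 435.8 Mm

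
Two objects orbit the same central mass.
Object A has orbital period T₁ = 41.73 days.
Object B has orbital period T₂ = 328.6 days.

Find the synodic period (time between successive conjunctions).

Convert to SI: T₁ = 41.73 days = 3.60547e+06 s; T₂ = 328.6 days = 2.8391e+07 s.
T_syn = |T₁ · T₂ / (T₁ − T₂)|.
T_syn = |3.60547e+06 · 2.8391e+07 / (3.60547e+06 − 2.8391e+07)| s ≈ 4.13e+06 s = 47.8 days.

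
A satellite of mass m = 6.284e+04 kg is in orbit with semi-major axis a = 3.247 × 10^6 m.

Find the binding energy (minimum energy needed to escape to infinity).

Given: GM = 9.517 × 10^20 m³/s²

Total orbital energy is E = −GMm/(2a); binding energy is E_bind = −E = GMm/(2a).
E_bind = 9.517e+20 · 6.284e+04 / (2 · 3.247e+06) J ≈ 9.209e+18 J = 9.209 EJ.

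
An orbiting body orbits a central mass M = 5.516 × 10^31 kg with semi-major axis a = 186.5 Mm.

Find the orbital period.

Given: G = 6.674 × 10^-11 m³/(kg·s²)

Convert to SI: a = 186.5 Mm = 1.865e+08 m.
GM = G · M = 6.674e-11 · 5.516e+31 = 3.68138e+21 m³/s².
Kepler's third law: T = 2π √(a³ / GM).
Substituting a = 1.865e+08 m and GM = 3.68138e+21 m³/s²:
T = 2π √((1.865e+08)³ / 3.68138e+21) s
T ≈ 263.8 s = 4.396 minutes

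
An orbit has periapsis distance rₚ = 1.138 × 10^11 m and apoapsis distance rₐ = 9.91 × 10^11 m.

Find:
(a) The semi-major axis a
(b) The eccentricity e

(a) a = (rₚ + rₐ) / 2 = (1.138e+11 + 9.91e+11) / 2 ≈ 5.524e+11 m = 5.524 × 10^11 m.
(b) e = (rₐ − rₚ) / (rₐ + rₚ) = (9.91e+11 − 1.138e+11) / (9.91e+11 + 1.138e+11) ≈ 0.794.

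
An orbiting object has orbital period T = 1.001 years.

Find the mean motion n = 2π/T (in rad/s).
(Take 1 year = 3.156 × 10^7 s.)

Convert to SI: T = 1.001 years = 3.15916e+07 s.
n = 2π / T.
n = 2π / 3.15916e+07 s ≈ 1.989e-07 rad/s.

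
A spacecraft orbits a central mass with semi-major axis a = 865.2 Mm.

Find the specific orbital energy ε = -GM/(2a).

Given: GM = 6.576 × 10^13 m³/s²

Convert to SI: a = 865.2 Mm = 8.652e+08 m.
ε = −GM / (2a).
ε = −6.576e+13 / (2 · 8.652e+08) J/kg ≈ -3.8e+04 J/kg = -38 kJ/kg.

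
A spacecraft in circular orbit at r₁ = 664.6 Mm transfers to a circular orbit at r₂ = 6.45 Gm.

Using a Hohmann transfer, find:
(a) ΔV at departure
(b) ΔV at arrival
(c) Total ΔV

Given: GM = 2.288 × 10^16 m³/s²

Convert to SI: r₁ = 664.6 Mm = 6.646e+08 m; r₂ = 6.45 Gm = 6.45e+09 m.
Transfer semi-major axis: a_t = (r₁ + r₂)/2 = (6.646e+08 + 6.45e+09)/2 = 3.5573e+09 m.
Circular speeds: v₁ = √(GM/r₁) = 5867.43 m/s, v₂ = √(GM/r₂) = 1883.42 m/s.
Transfer speeds (vis-viva v² = GM(2/r − 1/a_t)): v₁ᵗ = 7900.73 m/s, v₂ᵗ = 814.082 m/s.
(a) ΔV₁ = |v₁ᵗ − v₁| ≈ 2033 m/s = 2.033 km/s.
(b) ΔV₂ = |v₂ − v₂ᵗ| ≈ 1069 m/s = 1.069 km/s.
(c) ΔV_total = ΔV₁ + ΔV₂ ≈ 3103 m/s = 3.103 km/s.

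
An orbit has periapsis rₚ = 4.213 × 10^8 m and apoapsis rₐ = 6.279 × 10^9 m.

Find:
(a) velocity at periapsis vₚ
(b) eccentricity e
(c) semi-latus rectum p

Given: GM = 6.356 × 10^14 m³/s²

(a) With a = (rₚ + rₐ)/2 = 3.35015e+09 m, vₚ = √(GM (2/rₚ − 1/a)) = √(6.356e+14 · (2/4.213e+08 − 1/3.35015e+09)) m/s ≈ 1682 m/s
(b) e = (rₐ − rₚ)/(rₐ + rₚ) = (6.279e+09 − 4.213e+08)/(6.279e+09 + 4.213e+08) ≈ 0.8742
(c) From a = (rₚ + rₐ)/2 = 3.35015e+09 m and e = (rₐ − rₚ)/(rₐ + rₚ) = 0.874244, p = a(1 − e²) = 3.35015e+09 · (1 − (0.874244)²) ≈ 7.896e+08 m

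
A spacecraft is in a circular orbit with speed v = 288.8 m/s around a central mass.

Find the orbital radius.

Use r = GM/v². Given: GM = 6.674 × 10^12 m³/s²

For a circular orbit, v² = GM / r, so r = GM / v².
r = 6.674e+12 / (288.8)² m ≈ 8.002e+07 m = 80.02 Mm.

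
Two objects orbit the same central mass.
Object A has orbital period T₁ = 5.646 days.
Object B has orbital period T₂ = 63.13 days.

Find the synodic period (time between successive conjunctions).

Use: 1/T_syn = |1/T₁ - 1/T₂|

Convert to SI: T₁ = 5.646 days = 487814 s; T₂ = 63.13 days = 5.45443e+06 s.
T_syn = |T₁ · T₂ / (T₁ − T₂)|.
T_syn = |487814 · 5.45443e+06 / (487814 − 5.45443e+06)| s ≈ 5.357e+05 s = 6.201 days.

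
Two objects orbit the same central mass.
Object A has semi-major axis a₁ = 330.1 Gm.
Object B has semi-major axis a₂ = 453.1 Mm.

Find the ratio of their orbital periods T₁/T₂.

Convert to SI: a₁ = 330.1 Gm = 3.301e+11 m; a₂ = 453.1 Mm = 4.531e+08 m.
From Kepler's third law, (T₁/T₂)² = (a₁/a₂)³, so T₁/T₂ = (a₁/a₂)^(3/2).
a₁/a₂ = 3.301e+11 / 4.531e+08 = 728.537.
T₁/T₂ = (728.537)^(3/2) ≈ 1.966e+04.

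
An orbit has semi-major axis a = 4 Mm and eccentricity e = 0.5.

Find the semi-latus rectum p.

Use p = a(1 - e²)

Convert to SI: a = 4 Mm = 4e+06 m.
p = a (1 − e²).
p = 4e+06 · (1 − (0.5)²) = 4e+06 · 0.75 ≈ 3e+06 m = 3 Mm.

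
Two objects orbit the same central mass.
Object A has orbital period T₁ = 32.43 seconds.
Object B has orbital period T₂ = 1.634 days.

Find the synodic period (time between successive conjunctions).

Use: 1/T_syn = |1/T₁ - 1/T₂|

Convert to SI: T₂ = 1.634 days = 141178 s.
T_syn = |T₁ · T₂ / (T₁ − T₂)|.
T_syn = |32.43 · 141178 / (32.43 − 141178)| s ≈ 32.44 s = 32.44 seconds.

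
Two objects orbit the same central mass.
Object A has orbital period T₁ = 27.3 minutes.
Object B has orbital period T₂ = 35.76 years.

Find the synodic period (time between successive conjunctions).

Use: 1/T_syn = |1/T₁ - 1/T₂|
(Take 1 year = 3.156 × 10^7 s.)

Convert to SI: T₁ = 27.3 minutes = 1638 s; T₂ = 35.76 years = 1.12859e+09 s.
T_syn = |T₁ · T₂ / (T₁ − T₂)|.
T_syn = |1638 · 1.12859e+09 / (1638 − 1.12859e+09)| s ≈ 1638 s = 27.3 minutes.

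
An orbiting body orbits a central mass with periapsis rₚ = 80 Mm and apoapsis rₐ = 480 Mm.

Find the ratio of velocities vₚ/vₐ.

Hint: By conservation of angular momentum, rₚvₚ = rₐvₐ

Convert to SI: rₚ = 80 Mm = 8e+07 m; rₐ = 480 Mm = 4.8e+08 m.
Conservation of angular momentum gives rₚvₚ = rₐvₐ, so vₚ/vₐ = rₐ/rₚ.
vₚ/vₐ = 4.8e+08 / 8e+07 ≈ 6.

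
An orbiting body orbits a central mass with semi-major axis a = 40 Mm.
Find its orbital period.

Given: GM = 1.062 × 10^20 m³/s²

Convert to SI: a = 40 Mm = 4e+07 m.
Kepler's third law: T = 2π √(a³ / GM).
Substituting a = 4e+07 m and GM = 1.062e+20 m³/s²:
T = 2π √((4e+07)³ / 1.062e+20) s
T ≈ 154.2 s = 2.571 minutes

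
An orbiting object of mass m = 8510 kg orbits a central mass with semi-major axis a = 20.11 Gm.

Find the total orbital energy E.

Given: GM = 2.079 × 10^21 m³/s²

Convert to SI: a = 20.11 Gm = 2.011e+10 m.
E = −GMm / (2a).
E = −2.079e+21 · 8510 / (2 · 2.011e+10) J ≈ -4.399e+14 J = -439.9 TJ.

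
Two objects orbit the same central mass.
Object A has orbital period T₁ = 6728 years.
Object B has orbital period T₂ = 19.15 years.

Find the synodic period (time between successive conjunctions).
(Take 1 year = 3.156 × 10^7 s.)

Convert to SI: T₁ = 6728 years = 2.12336e+11 s; T₂ = 19.15 years = 6.04374e+08 s.
T_syn = |T₁ · T₂ / (T₁ − T₂)|.
T_syn = |2.12336e+11 · 6.04374e+08 / (2.12336e+11 − 6.04374e+08)| s ≈ 6.061e+08 s = 19.2 years.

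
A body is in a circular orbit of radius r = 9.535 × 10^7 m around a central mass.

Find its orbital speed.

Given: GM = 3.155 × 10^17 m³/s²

For a circular orbit, gravity supplies the centripetal force, so v = √(GM / r).
v = √(3.155e+17 / 9.535e+07) m/s ≈ 5.752e+04 m/s = 57.52 km/s.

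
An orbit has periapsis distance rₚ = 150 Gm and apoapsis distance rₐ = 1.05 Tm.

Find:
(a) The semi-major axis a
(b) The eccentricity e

Convert to SI: rₚ = 150 Gm = 1.5e+11 m; rₐ = 1.05 Tm = 1.05e+12 m.
(a) a = (rₚ + rₐ) / 2 = (1.5e+11 + 1.05e+12) / 2 ≈ 6e+11 m = 600 Gm.
(b) e = (rₐ − rₚ) / (rₐ + rₚ) = (1.05e+12 − 1.5e+11) / (1.05e+12 + 1.5e+11) ≈ 0.75.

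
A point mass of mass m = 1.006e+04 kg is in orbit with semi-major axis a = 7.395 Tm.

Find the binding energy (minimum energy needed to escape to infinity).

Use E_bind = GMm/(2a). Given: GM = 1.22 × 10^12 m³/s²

Convert to SI: a = 7.395 Tm = 7.395e+12 m.
Total orbital energy is E = −GMm/(2a); binding energy is E_bind = −E = GMm/(2a).
E_bind = 1.22e+12 · 1.006e+04 / (2 · 7.395e+12) J ≈ 829.8 J = 829.8 J.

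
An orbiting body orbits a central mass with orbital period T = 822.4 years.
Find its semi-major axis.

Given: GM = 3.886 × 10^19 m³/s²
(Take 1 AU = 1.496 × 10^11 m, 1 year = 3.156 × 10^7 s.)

Convert to SI: T = 822.4 years = 2.59549e+10 s.
Invert Kepler's third law: a = (GM · T² / (4π²))^(1/3).
Substituting T = 2.59549e+10 s and GM = 3.886e+19 m³/s²:
a = (3.886e+19 · (2.59549e+10)² / (4π²))^(1/3) m
a ≈ 8.72e+12 m = 58.29 AU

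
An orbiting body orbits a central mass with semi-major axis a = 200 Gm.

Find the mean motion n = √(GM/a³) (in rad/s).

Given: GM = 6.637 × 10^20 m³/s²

Convert to SI: a = 200 Gm = 2e+11 m.
n = √(GM / a³).
n = √(6.637e+20 / (2e+11)³) rad/s ≈ 2.88e-07 rad/s.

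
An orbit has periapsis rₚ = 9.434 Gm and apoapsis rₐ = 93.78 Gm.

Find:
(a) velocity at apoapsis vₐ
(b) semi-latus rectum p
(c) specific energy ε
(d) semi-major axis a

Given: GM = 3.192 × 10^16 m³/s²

Convert to SI: rₚ = 9.434 Gm = 9.434e+09 m; rₐ = 93.78 Gm = 9.378e+10 m.
(a) With a = (rₚ + rₐ)/2 = 5.1607e+10 m, vₐ = √(GM (2/rₐ − 1/a)) = √(3.192e+16 · (2/9.378e+10 − 1/5.1607e+10)) m/s ≈ 249.4 m/s
(b) From a = (rₚ + rₐ)/2 = 5.1607e+10 m and e = (rₐ − rₚ)/(rₐ + rₚ) = 0.817195, p = a(1 − e²) = 5.1607e+10 · (1 − (0.817195)²) ≈ 1.714e+10 m
(c) With a = (rₚ + rₐ)/2 = 5.1607e+10 m, ε = −GM/(2a) = −3.192e+16/(2 · 5.1607e+10) J/kg ≈ -3.093e+05 J/kg
(d) a = (rₚ + rₐ)/2 = (9.434e+09 + 9.378e+10)/2 ≈ 5.161e+10 m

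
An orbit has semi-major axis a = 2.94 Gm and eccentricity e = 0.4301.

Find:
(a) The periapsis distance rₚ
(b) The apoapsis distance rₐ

Convert to SI: a = 2.94 Gm = 2.94e+09 m.
(a) rₚ = a(1 − e) = 2.94e+09 · (1 − 0.4301) = 2.94e+09 · 0.5699 ≈ 1.676e+09 m = 1.676 Gm.
(b) rₐ = a(1 + e) = 2.94e+09 · (1 + 0.4301) = 2.94e+09 · 1.4301 ≈ 4.204e+09 m = 4.204 Gm.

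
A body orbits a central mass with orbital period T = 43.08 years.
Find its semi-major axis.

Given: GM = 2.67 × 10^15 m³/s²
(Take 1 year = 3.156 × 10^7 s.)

Convert to SI: T = 43.08 years = 1.3596e+09 s.
Invert Kepler's third law: a = (GM · T² / (4π²))^(1/3).
Substituting T = 1.3596e+09 s and GM = 2.67e+15 m³/s²:
a = (2.67e+15 · (1.3596e+09)² / (4π²))^(1/3) m
a ≈ 5e+10 m = 50 Gm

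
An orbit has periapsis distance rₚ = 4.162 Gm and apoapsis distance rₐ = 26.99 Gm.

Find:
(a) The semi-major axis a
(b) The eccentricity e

Convert to SI: rₚ = 4.162 Gm = 4.162e+09 m; rₐ = 26.99 Gm = 2.699e+10 m.
(a) a = (rₚ + rₐ) / 2 = (4.162e+09 + 2.699e+10) / 2 ≈ 1.558e+10 m = 15.58 Gm.
(b) e = (rₐ − rₚ) / (rₐ + rₚ) = (2.699e+10 − 4.162e+09) / (2.699e+10 + 4.162e+09) ≈ 0.7328.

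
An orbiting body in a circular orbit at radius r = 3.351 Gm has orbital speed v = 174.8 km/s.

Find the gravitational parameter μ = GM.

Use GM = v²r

Convert to SI: r = 3.351 Gm = 3.351e+09 m; v = 174.8 km/s = 174800 m/s.
For a circular orbit v² = GM/r, so GM = v² · r.
GM = (174800)² · 3.351e+09 m³/s² ≈ 1.024e+20 m³/s² = 1.024 × 10^20 m³/s².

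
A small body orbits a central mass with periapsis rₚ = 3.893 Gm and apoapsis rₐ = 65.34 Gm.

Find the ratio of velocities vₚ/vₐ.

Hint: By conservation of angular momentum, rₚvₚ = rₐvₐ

Convert to SI: rₚ = 3.893 Gm = 3.893e+09 m; rₐ = 65.34 Gm = 6.534e+10 m.
Conservation of angular momentum gives rₚvₚ = rₐvₐ, so vₚ/vₐ = rₐ/rₚ.
vₚ/vₐ = 6.534e+10 / 3.893e+09 ≈ 16.78.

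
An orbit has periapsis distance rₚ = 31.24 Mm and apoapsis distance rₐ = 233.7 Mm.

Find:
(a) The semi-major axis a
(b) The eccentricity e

Convert to SI: rₚ = 31.24 Mm = 3.124e+07 m; rₐ = 233.7 Mm = 2.337e+08 m.
(a) a = (rₚ + rₐ) / 2 = (3.124e+07 + 2.337e+08) / 2 ≈ 1.325e+08 m = 132.5 Mm.
(b) e = (rₐ − rₚ) / (rₐ + rₚ) = (2.337e+08 − 3.124e+07) / (2.337e+08 + 3.124e+07) ≈ 0.7642.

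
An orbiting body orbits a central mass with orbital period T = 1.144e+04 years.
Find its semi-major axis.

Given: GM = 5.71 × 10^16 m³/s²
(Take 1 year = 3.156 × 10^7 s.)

Convert to SI: T = 1.144e+04 years = 3.61046e+11 s.
Invert Kepler's third law: a = (GM · T² / (4π²))^(1/3).
Substituting T = 3.61046e+11 s and GM = 5.71e+16 m³/s²:
a = (5.71e+16 · (3.61046e+11)² / (4π²))^(1/3) m
a ≈ 5.734e+12 m = 5.734 Tm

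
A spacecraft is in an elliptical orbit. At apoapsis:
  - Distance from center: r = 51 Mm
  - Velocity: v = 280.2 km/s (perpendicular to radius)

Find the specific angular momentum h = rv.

Convert to SI: r = 51 Mm = 5.1e+07 m; v = 280.2 km/s = 280200 m/s.
With v perpendicular to r, h = r · v.
h = 5.1e+07 · 280200 m²/s ≈ 1.429e+13 m²/s.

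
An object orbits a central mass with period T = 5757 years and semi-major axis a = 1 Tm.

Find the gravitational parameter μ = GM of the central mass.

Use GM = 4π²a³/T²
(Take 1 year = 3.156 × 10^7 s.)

Convert to SI: T = 5757 years = 1.81691e+11 s; a = 1 Tm = 1e+12 m.
GM = 4π² · a³ / T².
GM = 4π² · (1e+12)³ / (1.81691e+11)² m³/s² ≈ 1.196e+15 m³/s² = 1.196 × 10^15 m³/s².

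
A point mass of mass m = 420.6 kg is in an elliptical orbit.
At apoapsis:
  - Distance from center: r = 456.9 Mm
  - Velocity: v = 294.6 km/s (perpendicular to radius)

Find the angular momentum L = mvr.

Convert to SI: r = 456.9 Mm = 4.569e+08 m; v = 294.6 km/s = 294600 m/s.
Since v is perpendicular to r, L = m · v · r.
L = 420.6 · 294600 · 4.569e+08 kg·m²/s ≈ 5.661e+16 kg·m²/s.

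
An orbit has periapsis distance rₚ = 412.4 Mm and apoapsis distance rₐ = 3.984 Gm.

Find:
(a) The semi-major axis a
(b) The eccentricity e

Convert to SI: rₚ = 412.4 Mm = 4.124e+08 m; rₐ = 3.984 Gm = 3.984e+09 m.
(a) a = (rₚ + rₐ) / 2 = (4.124e+08 + 3.984e+09) / 2 ≈ 2.198e+09 m = 2.198 Gm.
(b) e = (rₐ − rₚ) / (rₐ + rₚ) = (3.984e+09 − 4.124e+08) / (3.984e+09 + 4.124e+08) ≈ 0.8124.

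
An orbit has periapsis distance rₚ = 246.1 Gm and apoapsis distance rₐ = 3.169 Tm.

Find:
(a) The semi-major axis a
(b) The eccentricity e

Convert to SI: rₚ = 246.1 Gm = 2.461e+11 m; rₐ = 3.169 Tm = 3.169e+12 m.
(a) a = (rₚ + rₐ) / 2 = (2.461e+11 + 3.169e+12) / 2 ≈ 1.708e+12 m = 1.708 Tm.
(b) e = (rₐ − rₚ) / (rₐ + rₚ) = (3.169e+12 − 2.461e+11) / (3.169e+12 + 2.461e+11) ≈ 0.8559.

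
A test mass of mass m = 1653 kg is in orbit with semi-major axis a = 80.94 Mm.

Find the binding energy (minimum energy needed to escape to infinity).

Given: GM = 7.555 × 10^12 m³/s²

Convert to SI: a = 80.94 Mm = 8.094e+07 m.
Total orbital energy is E = −GMm/(2a); binding energy is E_bind = −E = GMm/(2a).
E_bind = 7.555e+12 · 1653 / (2 · 8.094e+07) J ≈ 7.715e+07 J = 77.15 MJ.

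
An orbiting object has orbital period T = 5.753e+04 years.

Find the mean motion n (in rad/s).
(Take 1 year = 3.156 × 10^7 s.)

Convert to SI: T = 5.753e+04 years = 1.81565e+12 s.
n = 2π / T.
n = 2π / 1.81565e+12 s ≈ 3.461e-12 rad/s.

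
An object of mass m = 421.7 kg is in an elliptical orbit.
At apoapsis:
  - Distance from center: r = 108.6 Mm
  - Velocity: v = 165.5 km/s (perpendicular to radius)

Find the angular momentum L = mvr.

Convert to SI: r = 108.6 Mm = 1.086e+08 m; v = 165.5 km/s = 165500 m/s.
Since v is perpendicular to r, L = m · v · r.
L = 421.7 · 165500 · 1.086e+08 kg·m²/s ≈ 7.579e+15 kg·m²/s.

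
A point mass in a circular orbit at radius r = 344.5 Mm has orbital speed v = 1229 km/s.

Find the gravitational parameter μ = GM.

Convert to SI: r = 344.5 Mm = 3.445e+08 m; v = 1229 km/s = 1.229e+06 m/s.
For a circular orbit v² = GM/r, so GM = v² · r.
GM = (1.229e+06)² · 3.445e+08 m³/s² ≈ 5.203e+20 m³/s² = 5.203 × 10^20 m³/s².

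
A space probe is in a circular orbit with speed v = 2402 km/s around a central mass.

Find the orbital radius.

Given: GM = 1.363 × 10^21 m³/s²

Convert to SI: v = 2402 km/s = 2.402e+06 m/s.
For a circular orbit, v² = GM / r, so r = GM / v².
r = 1.363e+21 / (2.402e+06)² m ≈ 2.362e+08 m = 236.2 Mm.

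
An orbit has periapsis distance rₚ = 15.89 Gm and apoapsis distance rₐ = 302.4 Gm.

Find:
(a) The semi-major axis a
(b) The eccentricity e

Convert to SI: rₚ = 15.89 Gm = 1.589e+10 m; rₐ = 302.4 Gm = 3.024e+11 m.
(a) a = (rₚ + rₐ) / 2 = (1.589e+10 + 3.024e+11) / 2 ≈ 1.591e+11 m = 159.1 Gm.
(b) e = (rₐ − rₚ) / (rₐ + rₚ) = (3.024e+11 − 1.589e+10) / (3.024e+11 + 1.589e+10) ≈ 0.9002.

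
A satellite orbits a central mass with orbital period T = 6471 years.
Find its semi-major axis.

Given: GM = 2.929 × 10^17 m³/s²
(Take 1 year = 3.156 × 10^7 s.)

Convert to SI: T = 6471 years = 2.04225e+11 s.
Invert Kepler's third law: a = (GM · T² / (4π²))^(1/3).
Substituting T = 2.04225e+11 s and GM = 2.929e+17 m³/s²:
a = (2.929e+17 · (2.04225e+11)² / (4π²))^(1/3) m
a ≈ 6.764e+12 m = 6.764 × 10^12 m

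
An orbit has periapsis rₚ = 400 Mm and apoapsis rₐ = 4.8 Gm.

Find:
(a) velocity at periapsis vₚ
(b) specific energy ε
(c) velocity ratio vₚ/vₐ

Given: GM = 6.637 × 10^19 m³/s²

Convert to SI: rₚ = 400 Mm = 4e+08 m; rₐ = 4.8 Gm = 4.8e+09 m.
(a) With a = (rₚ + rₐ)/2 = 2.6e+09 m, vₚ = √(GM (2/rₚ − 1/a)) = √(6.637e+19 · (2/4e+08 − 1/2.6e+09)) m/s ≈ 5.535e+05 m/s
(b) With a = (rₚ + rₐ)/2 = 2.6e+09 m, ε = −GM/(2a) = −6.637e+19/(2 · 2.6e+09) J/kg ≈ -1.276e+10 J/kg
(c) Conservation of angular momentum (rₚvₚ = rₐvₐ) gives vₚ/vₐ = rₐ/rₚ = 4.8e+09/4e+08 ≈ 12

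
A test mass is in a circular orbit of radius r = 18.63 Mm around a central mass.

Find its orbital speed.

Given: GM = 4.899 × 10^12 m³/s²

Convert to SI: r = 18.63 Mm = 1.863e+07 m.
For a circular orbit, gravity supplies the centripetal force, so v = √(GM / r).
v = √(4.899e+12 / 1.863e+07) m/s ≈ 512.8 m/s = 512.8 m/s.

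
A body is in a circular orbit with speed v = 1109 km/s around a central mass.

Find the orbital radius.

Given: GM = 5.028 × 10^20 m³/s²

Convert to SI: v = 1109 km/s = 1.109e+06 m/s.
For a circular orbit, v² = GM / r, so r = GM / v².
r = 5.028e+20 / (1.109e+06)² m ≈ 4.088e+08 m = 408.8 Mm.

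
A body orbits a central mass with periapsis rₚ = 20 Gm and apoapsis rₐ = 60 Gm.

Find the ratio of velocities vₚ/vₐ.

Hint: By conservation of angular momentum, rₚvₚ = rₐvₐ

Convert to SI: rₚ = 20 Gm = 2e+10 m; rₐ = 60 Gm = 6e+10 m.
Conservation of angular momentum gives rₚvₚ = rₐvₐ, so vₚ/vₐ = rₐ/rₚ.
vₚ/vₐ = 6e+10 / 2e+10 ≈ 3.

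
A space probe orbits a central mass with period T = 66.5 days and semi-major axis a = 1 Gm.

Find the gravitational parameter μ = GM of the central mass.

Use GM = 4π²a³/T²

Convert to SI: T = 66.5 days = 5.7456e+06 s; a = 1 Gm = 1e+09 m.
GM = 4π² · a³ / T².
GM = 4π² · (1e+09)³ / (5.7456e+06)² m³/s² ≈ 1.196e+15 m³/s² = 1.196 × 10^15 m³/s².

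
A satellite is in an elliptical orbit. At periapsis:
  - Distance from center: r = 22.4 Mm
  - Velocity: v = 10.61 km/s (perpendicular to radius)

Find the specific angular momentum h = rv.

Convert to SI: r = 22.4 Mm = 2.24e+07 m; v = 10.61 km/s = 10610 m/s.
With v perpendicular to r, h = r · v.
h = 2.24e+07 · 10610 m²/s ≈ 2.377e+11 m²/s.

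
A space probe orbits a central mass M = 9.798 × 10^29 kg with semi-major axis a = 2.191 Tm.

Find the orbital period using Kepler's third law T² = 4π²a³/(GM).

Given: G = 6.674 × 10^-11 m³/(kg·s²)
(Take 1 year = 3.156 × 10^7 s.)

Convert to SI: a = 2.191 Tm = 2.191e+12 m.
GM = G · M = 6.674e-11 · 9.798e+29 = 6.53919e+19 m³/s².
Kepler's third law: T = 2π √(a³ / GM).
Substituting a = 2.191e+12 m and GM = 6.53919e+19 m³/s²:
T = 2π √((2.191e+12)³ / 6.53919e+19) s
T ≈ 2.52e+09 s = 79.84 years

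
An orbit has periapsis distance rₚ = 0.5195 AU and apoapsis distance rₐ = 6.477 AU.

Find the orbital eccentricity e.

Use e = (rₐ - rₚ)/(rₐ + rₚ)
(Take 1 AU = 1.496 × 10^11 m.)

Convert to SI: rₚ = 0.5195 AU = 7.77172e+10 m; rₐ = 6.477 AU = 9.68959e+11 m.
e = (rₐ − rₚ) / (rₐ + rₚ).
e = (9.68959e+11 − 7.77172e+10) / (9.68959e+11 + 7.77172e+10) = 8.91242e+11 / 1.04668e+12 ≈ 0.8515.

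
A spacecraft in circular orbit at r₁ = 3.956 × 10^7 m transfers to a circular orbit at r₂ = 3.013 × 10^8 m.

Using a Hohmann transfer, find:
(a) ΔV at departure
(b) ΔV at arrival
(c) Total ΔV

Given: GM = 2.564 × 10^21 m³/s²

Transfer semi-major axis: a_t = (r₁ + r₂)/2 = (3.956e+07 + 3.013e+08)/2 = 1.7043e+08 m.
Circular speeds: v₁ = √(GM/r₁) = 8.05065e+06 m/s, v₂ = √(GM/r₂) = 2.91715e+06 m/s.
Transfer speeds (vis-viva v² = GM(2/r − 1/a_t)): v₁ᵗ = 1.07043e+07 m/s, v₂ᵗ = 1.40545e+06 m/s.
(a) ΔV₁ = |v₁ᵗ − v₁| ≈ 2.654e+06 m/s = 2654 km/s.
(b) ΔV₂ = |v₂ − v₂ᵗ| ≈ 1.512e+06 m/s = 1512 km/s.
(c) ΔV_total = ΔV₁ + ΔV₂ ≈ 4.165e+06 m/s = 4165 km/s.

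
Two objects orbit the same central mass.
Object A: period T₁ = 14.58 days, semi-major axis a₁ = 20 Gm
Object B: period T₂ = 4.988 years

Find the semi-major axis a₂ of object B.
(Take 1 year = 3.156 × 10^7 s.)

Convert to SI: T₁ = 14.58 days = 1.25971e+06 s; a₁ = 20 Gm = 2e+10 m; T₂ = 4.988 years = 1.57421e+08 s.
Kepler's third law: (T₁/T₂)² = (a₁/a₂)³ ⇒ a₂ = a₁ · (T₂/T₁)^(2/3).
T₂/T₁ = 1.57421e+08 / 1.25971e+06 = 124.966.
a₂ = 2e+10 · (124.966)^(2/3) m ≈ 4.999e+11 m = 499.9 Gm.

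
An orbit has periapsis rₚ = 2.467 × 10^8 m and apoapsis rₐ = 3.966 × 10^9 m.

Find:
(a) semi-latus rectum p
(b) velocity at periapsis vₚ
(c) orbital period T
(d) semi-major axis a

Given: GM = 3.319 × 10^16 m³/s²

(a) From a = (rₚ + rₐ)/2 = 2.10635e+09 m and e = (rₐ − rₚ)/(rₐ + rₚ) = 0.882878, p = a(1 − e²) = 2.10635e+09 · (1 − (0.882878)²) ≈ 4.645e+08 m
(b) With a = (rₚ + rₐ)/2 = 2.10635e+09 m, vₚ = √(GM (2/rₚ − 1/a)) = √(3.319e+16 · (2/2.467e+08 − 1/2.10635e+09)) m/s ≈ 1.592e+04 m/s
(c) With a = (rₚ + rₐ)/2 = 2.10635e+09 m, T = 2π √(a³/GM) = 2π √((2.10635e+09)³/3.319e+16) s ≈ 3.334e+06 s
(d) a = (rₚ + rₐ)/2 = (2.467e+08 + 3.966e+09)/2 ≈ 2.106e+09 m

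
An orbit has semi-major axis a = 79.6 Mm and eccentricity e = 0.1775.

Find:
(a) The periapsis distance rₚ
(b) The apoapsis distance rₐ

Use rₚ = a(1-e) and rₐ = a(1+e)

Convert to SI: a = 79.6 Mm = 7.96e+07 m.
(a) rₚ = a(1 − e) = 7.96e+07 · (1 − 0.1775) = 7.96e+07 · 0.8225 ≈ 6.547e+07 m = 65.47 Mm.
(b) rₐ = a(1 + e) = 7.96e+07 · (1 + 0.1775) = 7.96e+07 · 1.1775 ≈ 9.373e+07 m = 93.73 Mm.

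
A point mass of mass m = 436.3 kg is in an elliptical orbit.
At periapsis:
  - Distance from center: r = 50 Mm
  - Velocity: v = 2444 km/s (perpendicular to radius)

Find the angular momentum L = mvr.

Convert to SI: r = 50 Mm = 5e+07 m; v = 2444 km/s = 2.444e+06 m/s.
Since v is perpendicular to r, L = m · v · r.
L = 436.3 · 2.444e+06 · 5e+07 kg·m²/s ≈ 5.332e+16 kg·m²/s.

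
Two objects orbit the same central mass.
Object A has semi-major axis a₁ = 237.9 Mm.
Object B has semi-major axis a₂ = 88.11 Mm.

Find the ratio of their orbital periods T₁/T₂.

Convert to SI: a₁ = 237.9 Mm = 2.379e+08 m; a₂ = 88.11 Mm = 8.811e+07 m.
From Kepler's third law, (T₁/T₂)² = (a₁/a₂)³, so T₁/T₂ = (a₁/a₂)^(3/2).
a₁/a₂ = 2.379e+08 / 8.811e+07 = 2.70003.
T₁/T₂ = (2.70003)^(3/2) ≈ 4.437.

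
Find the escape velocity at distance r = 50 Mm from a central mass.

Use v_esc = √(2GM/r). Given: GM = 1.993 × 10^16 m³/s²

Convert to SI: r = 50 Mm = 5e+07 m.
Escape velocity comes from setting total energy to zero: ½v² − GM/r = 0 ⇒ v_esc = √(2GM / r).
v_esc = √(2 · 1.993e+16 / 5e+07) m/s ≈ 2.823e+04 m/s = 28.23 km/s.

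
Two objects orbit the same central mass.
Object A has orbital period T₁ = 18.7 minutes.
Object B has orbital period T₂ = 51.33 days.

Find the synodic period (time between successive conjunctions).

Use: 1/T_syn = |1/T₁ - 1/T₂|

Convert to SI: T₁ = 18.7 minutes = 1122 s; T₂ = 51.33 days = 4.43491e+06 s.
T_syn = |T₁ · T₂ / (T₁ − T₂)|.
T_syn = |1122 · 4.43491e+06 / (1122 − 4.43491e+06)| s ≈ 1122 s = 18.7 minutes.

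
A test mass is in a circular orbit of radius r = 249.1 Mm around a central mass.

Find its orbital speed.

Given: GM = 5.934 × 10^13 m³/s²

Convert to SI: r = 249.1 Mm = 2.491e+08 m.
For a circular orbit, gravity supplies the centripetal force, so v = √(GM / r).
v = √(5.934e+13 / 2.491e+08) m/s ≈ 488.1 m/s = 488.1 m/s.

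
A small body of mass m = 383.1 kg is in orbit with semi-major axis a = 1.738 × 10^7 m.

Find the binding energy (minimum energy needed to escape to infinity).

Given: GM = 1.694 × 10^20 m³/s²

Total orbital energy is E = −GMm/(2a); binding energy is E_bind = −E = GMm/(2a).
E_bind = 1.694e+20 · 383.1 / (2 · 1.738e+07) J ≈ 1.867e+15 J = 1.867 PJ.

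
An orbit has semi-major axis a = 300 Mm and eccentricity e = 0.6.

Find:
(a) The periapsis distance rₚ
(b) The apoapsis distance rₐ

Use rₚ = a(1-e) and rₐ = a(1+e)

Convert to SI: a = 300 Mm = 3e+08 m.
(a) rₚ = a(1 − e) = 3e+08 · (1 − 0.6) = 3e+08 · 0.4 ≈ 1.2e+08 m = 120 Mm.
(b) rₐ = a(1 + e) = 3e+08 · (1 + 0.6) = 3e+08 · 1.6 ≈ 4.8e+08 m = 480 Mm.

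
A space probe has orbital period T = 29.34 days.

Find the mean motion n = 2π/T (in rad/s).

Convert to SI: T = 29.34 days = 2.53498e+06 s.
n = 2π / T.
n = 2π / 2.53498e+06 s ≈ 2.479e-06 rad/s.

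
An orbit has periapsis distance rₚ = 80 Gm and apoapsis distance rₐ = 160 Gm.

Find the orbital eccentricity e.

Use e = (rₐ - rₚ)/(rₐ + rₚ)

Convert to SI: rₚ = 80 Gm = 8e+10 m; rₐ = 160 Gm = 1.6e+11 m.
e = (rₐ − rₚ) / (rₐ + rₚ).
e = (1.6e+11 − 8e+10) / (1.6e+11 + 8e+10) = 8e+10 / 2.4e+11 ≈ 0.3333.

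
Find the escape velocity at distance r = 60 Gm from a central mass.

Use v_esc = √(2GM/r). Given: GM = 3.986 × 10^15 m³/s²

Convert to SI: r = 60 Gm = 6e+10 m.
Escape velocity comes from setting total energy to zero: ½v² − GM/r = 0 ⇒ v_esc = √(2GM / r).
v_esc = √(2 · 3.986e+15 / 6e+10) m/s ≈ 364.5 m/s = 364.5 m/s.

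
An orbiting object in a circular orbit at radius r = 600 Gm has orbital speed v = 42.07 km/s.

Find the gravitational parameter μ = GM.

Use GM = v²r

Convert to SI: r = 600 Gm = 6e+11 m; v = 42.07 km/s = 42070 m/s.
For a circular orbit v² = GM/r, so GM = v² · r.
GM = (42070)² · 6e+11 m³/s² ≈ 1.062e+21 m³/s² = 1.062 × 10^21 m³/s².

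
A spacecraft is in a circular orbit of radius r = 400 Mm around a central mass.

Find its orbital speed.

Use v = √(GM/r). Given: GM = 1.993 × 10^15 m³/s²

Convert to SI: r = 400 Mm = 4e+08 m.
For a circular orbit, gravity supplies the centripetal force, so v = √(GM / r).
v = √(1.993e+15 / 4e+08) m/s ≈ 2232 m/s = 2.232 km/s.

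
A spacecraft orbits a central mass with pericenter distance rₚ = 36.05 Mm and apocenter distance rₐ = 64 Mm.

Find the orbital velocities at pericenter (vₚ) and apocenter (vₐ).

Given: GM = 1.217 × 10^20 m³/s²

Convert to SI: rₚ = 36.05 Mm = 3.605e+07 m; rₐ = 64 Mm = 6.4e+07 m.
Use the vis-viva equation v² = GM(2/r − 1/a) with a = (rₚ + rₐ)/2 = (3.605e+07 + 6.4e+07)/2 = 5.0025e+07 m.
vₚ = √(GM · (2/rₚ − 1/a)) = √(1.217e+20 · (2/3.605e+07 − 1/5.0025e+07)) m/s ≈ 2.078e+06 m/s = 2078 km/s.
vₐ = √(GM · (2/rₐ − 1/a)) = √(1.217e+20 · (2/6.4e+07 − 1/5.0025e+07)) m/s ≈ 1.171e+06 m/s = 1171 km/s.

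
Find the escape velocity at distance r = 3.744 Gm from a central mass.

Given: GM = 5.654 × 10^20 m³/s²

Convert to SI: r = 3.744 Gm = 3.744e+09 m.
Escape velocity comes from setting total energy to zero: ½v² − GM/r = 0 ⇒ v_esc = √(2GM / r).
v_esc = √(2 · 5.654e+20 / 3.744e+09) m/s ≈ 5.496e+05 m/s = 549.6 km/s.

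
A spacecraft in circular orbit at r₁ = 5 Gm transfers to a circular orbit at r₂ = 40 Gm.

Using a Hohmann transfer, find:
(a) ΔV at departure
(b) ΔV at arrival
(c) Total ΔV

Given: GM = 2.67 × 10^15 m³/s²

Convert to SI: r₁ = 5 Gm = 5e+09 m; r₂ = 40 Gm = 4e+10 m.
Transfer semi-major axis: a_t = (r₁ + r₂)/2 = (5e+09 + 4e+10)/2 = 2.25e+10 m.
Circular speeds: v₁ = √(GM/r₁) = 730.753 m/s, v₂ = √(GM/r₂) = 258.36 m/s.
Transfer speeds (vis-viva v² = GM(2/r − 1/a_t)): v₁ᵗ = 974.337 m/s, v₂ᵗ = 121.792 m/s.
(a) ΔV₁ = |v₁ᵗ − v₁| ≈ 243.6 m/s = 243.6 m/s.
(b) ΔV₂ = |v₂ − v₂ᵗ| ≈ 136.6 m/s = 136.6 m/s.
(c) ΔV_total = ΔV₁ + ΔV₂ ≈ 380.2 m/s = 380.2 m/s.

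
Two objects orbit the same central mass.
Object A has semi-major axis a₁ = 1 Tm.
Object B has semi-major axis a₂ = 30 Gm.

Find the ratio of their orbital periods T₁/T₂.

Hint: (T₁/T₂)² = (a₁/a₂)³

Convert to SI: a₁ = 1 Tm = 1e+12 m; a₂ = 30 Gm = 3e+10 m.
From Kepler's third law, (T₁/T₂)² = (a₁/a₂)³, so T₁/T₂ = (a₁/a₂)^(3/2).
a₁/a₂ = 1e+12 / 3e+10 = 33.3333.
T₁/T₂ = (33.3333)^(3/2) ≈ 192.5.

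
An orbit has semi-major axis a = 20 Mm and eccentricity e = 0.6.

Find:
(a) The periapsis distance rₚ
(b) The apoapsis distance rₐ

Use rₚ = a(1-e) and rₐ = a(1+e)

Convert to SI: a = 20 Mm = 2e+07 m.
(a) rₚ = a(1 − e) = 2e+07 · (1 − 0.6) = 2e+07 · 0.4 ≈ 8e+06 m = 8 Mm.
(b) rₐ = a(1 + e) = 2e+07 · (1 + 0.6) = 2e+07 · 1.6 ≈ 3.2e+07 m = 32 Mm.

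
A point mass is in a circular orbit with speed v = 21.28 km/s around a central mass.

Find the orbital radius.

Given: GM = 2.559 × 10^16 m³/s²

Convert to SI: v = 21.28 km/s = 21280 m/s.
For a circular orbit, v² = GM / r, so r = GM / v².
r = 2.559e+16 / (21280)² m ≈ 5.651e+07 m = 56.51 Mm.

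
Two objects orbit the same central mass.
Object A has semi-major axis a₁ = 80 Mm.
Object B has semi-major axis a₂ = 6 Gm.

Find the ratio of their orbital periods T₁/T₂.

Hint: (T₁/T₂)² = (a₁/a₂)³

Convert to SI: a₁ = 80 Mm = 8e+07 m; a₂ = 6 Gm = 6e+09 m.
From Kepler's third law, (T₁/T₂)² = (a₁/a₂)³, so T₁/T₂ = (a₁/a₂)^(3/2).
a₁/a₂ = 8e+07 / 6e+09 = 0.0133333.
T₁/T₂ = (0.0133333)^(3/2) ≈ 0.00154.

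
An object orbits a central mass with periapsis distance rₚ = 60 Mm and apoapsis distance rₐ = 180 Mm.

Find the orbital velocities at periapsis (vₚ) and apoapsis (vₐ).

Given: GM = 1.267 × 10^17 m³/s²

Convert to SI: rₚ = 60 Mm = 6e+07 m; rₐ = 180 Mm = 1.8e+08 m.
Use the vis-viva equation v² = GM(2/r − 1/a) with a = (rₚ + rₐ)/2 = (6e+07 + 1.8e+08)/2 = 1.2e+08 m.
vₚ = √(GM · (2/rₚ − 1/a)) = √(1.267e+17 · (2/6e+07 − 1/1.2e+08)) m/s ≈ 5.628e+04 m/s = 56.28 km/s.
vₐ = √(GM · (2/rₐ − 1/a)) = √(1.267e+17 · (2/1.8e+08 − 1/1.2e+08)) m/s ≈ 1.876e+04 m/s = 18.76 km/s.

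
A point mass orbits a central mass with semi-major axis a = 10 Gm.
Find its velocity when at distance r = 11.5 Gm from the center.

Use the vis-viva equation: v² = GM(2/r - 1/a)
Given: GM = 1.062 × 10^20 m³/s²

Convert to SI: a = 10 Gm = 1e+10 m; r = 11.5 Gm = 1.15e+10 m.
Vis-viva: v = √(GM · (2/r − 1/a)).
2/r − 1/a = 2/1.15e+10 − 1/1e+10 = 7.3913e-11 m⁻¹.
v = √(1.062e+20 · 7.3913e-11) m/s ≈ 8.86e+04 m/s = 88.6 km/s.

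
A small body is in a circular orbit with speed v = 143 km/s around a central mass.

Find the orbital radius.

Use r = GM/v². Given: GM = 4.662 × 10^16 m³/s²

Convert to SI: v = 143 km/s = 143000 m/s.
For a circular orbit, v² = GM / r, so r = GM / v².
r = 4.662e+16 / (143000)² m ≈ 2.28e+06 m = 2.28 × 10^6 m.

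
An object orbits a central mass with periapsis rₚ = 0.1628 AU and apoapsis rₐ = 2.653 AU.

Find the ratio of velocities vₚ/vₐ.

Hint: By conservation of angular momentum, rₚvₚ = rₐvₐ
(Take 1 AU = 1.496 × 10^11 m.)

Convert to SI: rₚ = 0.1628 AU = 2.43549e+10 m; rₐ = 2.653 AU = 3.96889e+11 m.
Conservation of angular momentum gives rₚvₚ = rₐvₐ, so vₚ/vₐ = rₐ/rₚ.
vₚ/vₐ = 3.96889e+11 / 2.43549e+10 ≈ 16.3.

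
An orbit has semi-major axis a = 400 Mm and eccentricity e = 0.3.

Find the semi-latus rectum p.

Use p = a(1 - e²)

Convert to SI: a = 400 Mm = 4e+08 m.
p = a (1 − e²).
p = 4e+08 · (1 − (0.3)²) = 4e+08 · 0.91 ≈ 3.64e+08 m = 364 Mm.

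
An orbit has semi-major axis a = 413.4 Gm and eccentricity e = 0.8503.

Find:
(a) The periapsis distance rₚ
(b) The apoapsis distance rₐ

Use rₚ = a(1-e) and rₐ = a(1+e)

Convert to SI: a = 413.4 Gm = 4.134e+11 m.
(a) rₚ = a(1 − e) = 4.134e+11 · (1 − 0.8503) = 4.134e+11 · 0.1497 ≈ 6.189e+10 m = 61.89 Gm.
(b) rₐ = a(1 + e) = 4.134e+11 · (1 + 0.8503) = 4.134e+11 · 1.8503 ≈ 7.649e+11 m = 764.9 Gm.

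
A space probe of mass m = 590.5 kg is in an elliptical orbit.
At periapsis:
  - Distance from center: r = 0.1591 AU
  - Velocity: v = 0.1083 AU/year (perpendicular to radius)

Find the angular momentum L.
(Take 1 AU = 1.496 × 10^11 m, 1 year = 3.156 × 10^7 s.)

Convert to SI: r = 0.1591 AU = 2.38014e+10 m; v = 0.1083 AU/year = 513.361 m/s.
Since v is perpendicular to r, L = m · v · r.
L = 590.5 · 513.361 · 2.38014e+10 kg·m²/s ≈ 7.215e+15 kg·m²/s.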